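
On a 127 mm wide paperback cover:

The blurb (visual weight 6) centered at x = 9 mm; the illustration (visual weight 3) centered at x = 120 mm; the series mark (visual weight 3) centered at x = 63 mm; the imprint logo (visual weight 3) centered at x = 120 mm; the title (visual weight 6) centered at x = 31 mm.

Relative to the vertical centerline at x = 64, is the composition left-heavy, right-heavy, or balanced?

left-heavy

Σw = 6 + 3 + 3 + 3 + 6 = 21.
x-moment: 6·9 + 3·120 + 3·63 + 3·120 + 6·31 = 1149; centroid 1149/21 ≈ 54.71.
54.7 lies left of the midline 64, so the layout is left-heavy.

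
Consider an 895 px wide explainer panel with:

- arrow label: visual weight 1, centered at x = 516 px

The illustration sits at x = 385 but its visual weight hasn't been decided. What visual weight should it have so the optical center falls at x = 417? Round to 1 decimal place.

The single fixed element contributes weight 1, moment 1·516 = 516.
For the centroid to hit 417: (516 + w·385) / (1 + w) = 417.
Solving: w = (417·1 − 516) / (385 − 417) = -99 / -32 ≈ 3.09.

w ≈ 3.1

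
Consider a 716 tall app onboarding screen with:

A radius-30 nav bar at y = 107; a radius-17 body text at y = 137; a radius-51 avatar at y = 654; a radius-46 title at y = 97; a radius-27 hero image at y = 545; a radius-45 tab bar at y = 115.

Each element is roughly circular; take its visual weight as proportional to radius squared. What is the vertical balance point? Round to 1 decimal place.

r² weights: nav bar 30² = 900, body text 17² = 289, avatar 51² = 2601, title 46² = 2116, hero image 27² = 729, tab bar 45² = 2025. Total = 8660.
Σw·y = 2672379; ȳ = 2672379/8660 ≈ 308.59.

y ≈ 308.6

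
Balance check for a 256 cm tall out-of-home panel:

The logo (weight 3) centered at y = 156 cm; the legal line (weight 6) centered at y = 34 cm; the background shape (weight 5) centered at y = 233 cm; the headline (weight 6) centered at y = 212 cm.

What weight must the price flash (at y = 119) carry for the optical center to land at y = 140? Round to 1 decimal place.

w ≈ 14.7

Known weights sum to 3 + 6 + 5 + 6 = 20; their moment is 3·156 + 6·34 + 5·233 + 6·212 = 3109.
Balance at y = 140 requires (3109 + w·119) / (20 + w) = 140.
Solving: w = (140·20 − 3109) / (119 − 140) = -309 / -21 ≈ 14.71.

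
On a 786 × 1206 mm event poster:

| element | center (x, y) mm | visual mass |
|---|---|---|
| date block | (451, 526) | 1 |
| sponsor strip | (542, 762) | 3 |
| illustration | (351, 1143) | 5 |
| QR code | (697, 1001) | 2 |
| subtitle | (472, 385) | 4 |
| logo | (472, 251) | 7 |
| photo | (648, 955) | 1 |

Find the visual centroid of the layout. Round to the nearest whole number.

Σw = 1 + 3 + 5 + 2 + 4 + 7 + 1 = 23.
Σw·x = 11066; x̄ = 11066/23 ≈ 481.13.
Σw·y = 14781; ȳ = 14781/23 ≈ 642.65.

(481, 643)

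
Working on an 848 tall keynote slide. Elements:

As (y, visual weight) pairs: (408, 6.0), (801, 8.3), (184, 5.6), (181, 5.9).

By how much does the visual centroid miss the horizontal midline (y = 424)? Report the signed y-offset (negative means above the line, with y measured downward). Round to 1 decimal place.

Σw = 6.0 + 8.3 + 5.6 + 5.9 = 25.8.
Σw·y = 6.0·408 + 8.3·801 + 5.6·184 + 5.9·181 = 11194.6, so ȳ = 11194.6/25.8 ≈ 433.90.
Offset from y = 424: 433.90 − 424 ≈ 9.90.

≈ 9.9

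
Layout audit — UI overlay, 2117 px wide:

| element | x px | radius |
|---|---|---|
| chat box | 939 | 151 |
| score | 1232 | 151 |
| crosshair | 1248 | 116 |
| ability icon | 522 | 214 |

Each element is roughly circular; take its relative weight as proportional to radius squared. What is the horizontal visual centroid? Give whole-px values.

x ≈ 860

r² weights: chat box 151² = 22801, score 151² = 22801, crosshair 116² = 13456, ability icon 214² = 45796. Total = 104854.
Σw·x = 22801·939 + 22801·1232 + 13456·1248 + 45796·522 = 90199571, so x̄ = 90199571/104854 ≈ 860.24.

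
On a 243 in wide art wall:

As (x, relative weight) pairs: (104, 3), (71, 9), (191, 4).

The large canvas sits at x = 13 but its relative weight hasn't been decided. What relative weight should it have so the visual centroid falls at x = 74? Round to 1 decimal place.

w ≈ 8.7

Fixed elements: Σw = 3 + 9 + 4 = 16, Σw·x = 3·104 + 9·71 + 4·191 = 1715.
Set Σw·x/Σw = 74: (1715 + 13w) = 74·(16 + w).
So w = (74·16 − 1715)/(13 − 74) = -531/-61 ≈ 8.70.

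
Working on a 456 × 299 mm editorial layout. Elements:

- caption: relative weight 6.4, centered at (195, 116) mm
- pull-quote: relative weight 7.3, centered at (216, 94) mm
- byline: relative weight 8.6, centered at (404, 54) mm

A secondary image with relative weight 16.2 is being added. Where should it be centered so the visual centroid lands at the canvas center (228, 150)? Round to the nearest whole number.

After adding the secondary image, total weight = 6.4 + 7.3 + 8.6 + 16.2 = 38.5.
x: need Σw·x = 38.5·228 = 8778.0. Existing = 6.4·195 + 7.3·216 + 8.6·404 = 6299.2. Remainder 2478.8 / 16.2 ≈ 153.01.
y: need Σw·y = 38.5·150 = 5775.0. Existing = 6.4·116 + 7.3·94 + 8.6·54 = 1893.0. Remainder 3882.0 / 16.2 ≈ 239.63.

(153, 240)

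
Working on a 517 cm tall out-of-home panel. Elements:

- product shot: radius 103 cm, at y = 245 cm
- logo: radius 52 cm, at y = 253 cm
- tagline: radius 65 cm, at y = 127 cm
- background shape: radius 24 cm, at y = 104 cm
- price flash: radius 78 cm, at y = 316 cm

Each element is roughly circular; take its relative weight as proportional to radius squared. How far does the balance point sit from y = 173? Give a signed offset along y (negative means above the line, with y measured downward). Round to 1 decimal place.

≈ 66.8 cm

r² weights: product shot 103² = 10609, logo 52² = 2704, tagline 65² = 4225, background shape 24² = 576, price flash 78² = 6084. Total = 24198.
y: (10609·245 + 2704·253 + 4225·127 + 576·104 + 6084·316) / 24198 = 5802340 / 24198 ≈ 239.79
Offset from y = 173: 239.79 − 173 ≈ 66.79.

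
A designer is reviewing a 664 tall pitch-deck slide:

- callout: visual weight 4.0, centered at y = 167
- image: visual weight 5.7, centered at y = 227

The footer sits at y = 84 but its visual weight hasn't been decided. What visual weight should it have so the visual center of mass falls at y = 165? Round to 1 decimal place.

Known weights sum to 4.0 + 5.7 = 9.7; their moment is 4.0·167 + 5.7·227 = 1961.9.
Balance at y = 165 requires (1961.9 + w·84) / (9.7 + w) = 165.
So w = (165·9.7 − 1961.9)/(84 − 165) = -361.4/-81 ≈ 4.46.

w ≈ 4.5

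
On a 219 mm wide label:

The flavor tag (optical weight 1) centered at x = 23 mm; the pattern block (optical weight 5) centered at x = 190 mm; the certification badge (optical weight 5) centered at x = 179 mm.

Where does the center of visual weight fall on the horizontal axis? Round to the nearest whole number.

x ≈ 170

Total weight = 1 + 5 + 5 = 11.
x-moment: 1·23 + 5·190 + 5·179 = 1868; centroid 1868/11 ≈ 169.82.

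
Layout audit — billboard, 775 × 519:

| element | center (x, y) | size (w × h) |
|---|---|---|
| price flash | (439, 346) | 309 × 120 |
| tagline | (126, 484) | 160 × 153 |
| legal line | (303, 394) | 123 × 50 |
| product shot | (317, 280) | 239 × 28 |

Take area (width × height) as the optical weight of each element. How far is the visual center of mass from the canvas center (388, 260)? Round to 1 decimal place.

Areas: price flash 309·120 = 37080, tagline 160·153 = 24480, legal line 123·50 = 6150, product shot 239·28 = 6692. Total weight = 74402.
Σw·x = 37080·439 + 24480·126 + 6150·303 + 6692·317 = 23347414, so x̄ = 23347414/74402 ≈ 313.80.
Σw·y = 37080·346 + 24480·484 + 6150·394 + 6692·280 = 28974860, so ȳ = 28974860/74402 ≈ 389.44.
Relative to (388, 260): Δ = (-74.20, 129.44); |Δ| = √(-74.20² + 129.44²) ≈ 149.20.

≈ 149.2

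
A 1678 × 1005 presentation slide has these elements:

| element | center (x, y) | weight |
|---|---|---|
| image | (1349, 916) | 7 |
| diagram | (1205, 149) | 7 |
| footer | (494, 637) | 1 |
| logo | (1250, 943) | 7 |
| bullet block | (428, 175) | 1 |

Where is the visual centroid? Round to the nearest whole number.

(1198, 646)

Σw = 7 + 7 + 1 + 7 + 1 = 23.
x-moment: 7·1349 + 7·1205 + 1·494 + 7·1250 + 1·428 = 27550; centroid 27550/23 ≈ 1197.83.
y-moment: 7·916 + 7·149 + 1·637 + 7·943 + 1·175 = 14868; centroid 14868/23 ≈ 646.43.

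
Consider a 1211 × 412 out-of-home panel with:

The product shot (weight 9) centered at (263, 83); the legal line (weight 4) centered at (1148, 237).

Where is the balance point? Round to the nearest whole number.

(535, 130)

Weights sum to 9 + 4 = 13.
x: (9·263 + 4·1148) / 13 = 6959 / 13 ≈ 535.31
y: (9·83 + 4·237) / 13 = 1695 / 13 ≈ 130.38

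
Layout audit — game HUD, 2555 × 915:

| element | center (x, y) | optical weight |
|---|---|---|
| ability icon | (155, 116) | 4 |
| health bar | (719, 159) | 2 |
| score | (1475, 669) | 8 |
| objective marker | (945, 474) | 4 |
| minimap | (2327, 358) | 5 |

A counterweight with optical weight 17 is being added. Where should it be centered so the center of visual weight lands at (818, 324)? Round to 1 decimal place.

With the counterweight, Σw becomes 4 + 2 + 8 + 4 + 5 + 17 = 40.
Along x: (29273 + 17·x) / 40 = 818 (existing moment 4·155 + 2·719 + 8·1475 + 4·945 + 5·2327 = 29273) ⇒ x = (32720 − 29273) / 17 ≈ 202.76.
Along y: (9820 + 17·y) / 40 = 324 (existing moment 4·116 + 2·159 + 8·669 + 4·474 + 5·358 = 9820) ⇒ y = (12960 − 9820) / 17 ≈ 184.71.

(202.8, 184.7)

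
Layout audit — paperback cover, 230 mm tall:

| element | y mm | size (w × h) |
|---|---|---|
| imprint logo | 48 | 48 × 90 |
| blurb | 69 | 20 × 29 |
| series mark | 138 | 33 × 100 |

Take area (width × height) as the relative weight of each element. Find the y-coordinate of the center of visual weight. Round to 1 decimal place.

y ≈ 85.7

Areas → weights: imprint logo 48·90 = 4320, blurb 20·29 = 580, series mark 33·100 = 3300; Σw = 8200.
y-moment: 4320·48 + 580·69 + 3300·138 = 702780; centroid 702780/8200 ≈ 85.70.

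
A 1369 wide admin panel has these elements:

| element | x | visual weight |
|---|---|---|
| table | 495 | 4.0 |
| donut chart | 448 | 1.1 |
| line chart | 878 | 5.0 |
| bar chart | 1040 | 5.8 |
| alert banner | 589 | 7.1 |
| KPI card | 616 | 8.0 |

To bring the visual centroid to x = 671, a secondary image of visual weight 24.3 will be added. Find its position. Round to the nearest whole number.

New total weight: (4.0 + 1.1 + 5.0 + 5.8 + 7.1 + 8.0) + 24.3 = 55.3.
x: target moment 55.3×671 = 37106.3; current 4.0·495 + 1.1·448 + 5.0·878 + 5.8·1040 + 7.1·589 + 8.0·616 = 22004.7; the secondary image supplies 15101.6, so x = 15101.6/24.3 ≈ 621.47.

x ≈ 621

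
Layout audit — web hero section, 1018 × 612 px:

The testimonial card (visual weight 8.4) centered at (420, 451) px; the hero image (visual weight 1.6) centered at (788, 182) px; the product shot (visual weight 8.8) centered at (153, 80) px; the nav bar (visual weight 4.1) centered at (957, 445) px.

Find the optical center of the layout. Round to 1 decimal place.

Weights sum to 8.4 + 1.6 + 8.8 + 4.1 = 22.9.
x-moment: 8.4·420 + 1.6·788 + 8.8·153 + 4.1·957 = 10058.9; centroid 10058.9/22.9 ≈ 439.25.
y-moment: 8.4·451 + 1.6·182 + 8.8·80 + 4.1·445 = 6608.1; centroid 6608.1/22.9 ≈ 288.56.

(439.3, 288.6)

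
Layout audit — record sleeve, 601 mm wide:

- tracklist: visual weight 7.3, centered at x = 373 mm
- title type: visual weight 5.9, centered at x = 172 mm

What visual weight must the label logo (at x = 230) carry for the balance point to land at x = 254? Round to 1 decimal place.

w ≈ 16.0

Existing Σw = 13.2 (7.3 + 5.9); existing moment 7.3·373 + 5.9·172 = 3737.7.
Set Σw·x/Σw = 254: (3737.7 + 230w) = 254·(13.2 + w).
So w = (254·13.2 − 3737.7)/(230 − 254) = -384.9/-24 ≈ 16.04.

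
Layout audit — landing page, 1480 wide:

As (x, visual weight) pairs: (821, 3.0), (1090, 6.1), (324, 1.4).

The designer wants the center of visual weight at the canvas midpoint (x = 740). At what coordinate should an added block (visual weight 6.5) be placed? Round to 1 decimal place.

x ≈ 463.8

After adding the added block, total weight = 3.0 + 6.1 + 1.4 + 6.5 = 17.0.
x: need Σw·x = 17.0·740 = 12580.0. Existing = 3.0·821 + 6.1·1090 + 1.4·324 = 9565.6. Remainder 3014.4 / 6.5 ≈ 463.75.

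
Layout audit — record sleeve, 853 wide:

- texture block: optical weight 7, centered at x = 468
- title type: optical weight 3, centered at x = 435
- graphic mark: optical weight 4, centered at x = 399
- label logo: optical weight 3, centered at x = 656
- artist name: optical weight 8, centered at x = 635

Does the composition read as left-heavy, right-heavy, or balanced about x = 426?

right-heavy

Weights sum to 7 + 3 + 4 + 3 + 8 = 25.
Σw·x = 7·468 + 3·435 + 4·399 + 3·656 + 8·635 = 13225, so x̄ = 13225/25 ≈ 529.00.
529.0 vs midline 426 → right-heavy.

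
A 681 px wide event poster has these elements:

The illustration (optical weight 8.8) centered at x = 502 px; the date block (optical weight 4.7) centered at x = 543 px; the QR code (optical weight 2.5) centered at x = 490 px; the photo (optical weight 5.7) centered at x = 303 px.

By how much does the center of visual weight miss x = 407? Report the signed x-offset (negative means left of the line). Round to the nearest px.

Total weight = 8.8 + 4.7 + 2.5 + 5.7 = 21.7.
x: (8.8·502 + 4.7·543 + 2.5·490 + 5.7·303) / 21.7 = 9921.8 / 21.7 ≈ 457.23
Against x = 407, that's 457.23 − 407 = 50.23.

≈ 50 px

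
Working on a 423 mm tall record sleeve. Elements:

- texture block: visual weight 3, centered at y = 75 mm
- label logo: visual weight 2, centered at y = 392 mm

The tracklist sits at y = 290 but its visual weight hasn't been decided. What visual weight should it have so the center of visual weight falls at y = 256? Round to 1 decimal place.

w ≈ 8.0

Fixed elements: Σw = 3 + 2 = 5, Σw·y = 3·75 + 2·392 = 1009.
Set Σw·y/Σw = 256: (1009 + 290w) = 256·(5 + w).
Solving: w = (256·5 − 1009) / (290 − 256) = 271 / 34 ≈ 7.97.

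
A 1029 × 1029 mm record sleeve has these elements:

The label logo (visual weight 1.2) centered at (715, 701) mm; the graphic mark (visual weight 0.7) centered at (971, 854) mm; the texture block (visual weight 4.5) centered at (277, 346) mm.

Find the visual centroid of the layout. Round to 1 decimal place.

Total weight = 1.2 + 0.7 + 4.5 = 6.4.
x: (1.2·715 + 0.7·971 + 4.5·277) / 6.4 = 2784.2 / 6.4 ≈ 435.03
y: (1.2·701 + 0.7·854 + 4.5·346) / 6.4 = 2996.0 / 6.4 ≈ 468.12

(435.0, 468.1)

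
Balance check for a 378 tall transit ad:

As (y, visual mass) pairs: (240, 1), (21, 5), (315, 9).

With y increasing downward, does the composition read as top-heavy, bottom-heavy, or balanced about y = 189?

bottom-heavy

Weights sum to 1 + 5 + 9 = 15.
y-moment: 1·240 + 5·21 + 9·315 = 3180; centroid 3180/15 ≈ 212.00.
212.0 lies below (larger y than) the midline 189, so the layout is bottom-heavy.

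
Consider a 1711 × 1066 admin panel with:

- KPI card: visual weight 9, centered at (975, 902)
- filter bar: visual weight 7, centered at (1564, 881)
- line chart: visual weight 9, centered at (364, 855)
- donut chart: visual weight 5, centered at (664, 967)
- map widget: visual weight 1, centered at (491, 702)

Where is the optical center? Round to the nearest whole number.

(865, 888)

Weights sum to 9 + 7 + 9 + 5 + 1 = 31.
x: (9·975 + 7·1564 + 9·364 + 5·664 + 1·491) / 31 = 26810 / 31 ≈ 864.84
y: (9·902 + 7·881 + 9·855 + 5·967 + 1·702) / 31 = 27517 / 31 ≈ 887.65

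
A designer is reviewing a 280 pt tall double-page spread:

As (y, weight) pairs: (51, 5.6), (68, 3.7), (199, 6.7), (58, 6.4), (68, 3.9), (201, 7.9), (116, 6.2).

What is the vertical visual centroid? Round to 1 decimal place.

y ≈ 119.2

Σw = 5.6 + 3.7 + 6.7 + 6.4 + 3.9 + 7.9 + 6.2 = 40.4.
Σw·y = 5.6·51 + 3.7·68 + 6.7·199 + 6.4·58 + 3.9·68 + 7.9·201 + 6.2·116 = 4814.0, so ȳ = 4814.0/40.4 ≈ 119.16.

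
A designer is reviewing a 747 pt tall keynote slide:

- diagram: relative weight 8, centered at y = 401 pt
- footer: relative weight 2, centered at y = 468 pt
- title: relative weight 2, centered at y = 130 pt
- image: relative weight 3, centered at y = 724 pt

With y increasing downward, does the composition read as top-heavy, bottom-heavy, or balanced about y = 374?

bottom-heavy

Σw = 8 + 2 + 2 + 3 = 15.
Σw·y = 8·401 + 2·468 + 2·130 + 3·724 = 6576, so ȳ = 6576/15 ≈ 438.40.
438.4 vs midline 374 → bottom-heavy.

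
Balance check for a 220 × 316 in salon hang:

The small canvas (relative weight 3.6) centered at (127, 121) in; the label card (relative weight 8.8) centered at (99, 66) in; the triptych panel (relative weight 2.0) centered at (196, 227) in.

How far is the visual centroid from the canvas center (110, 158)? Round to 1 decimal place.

Total weight = 3.6 + 8.8 + 2.0 = 14.4.
Σw·x = 3.6·127 + 8.8·99 + 2.0·196 = 1720.4, so x̄ = 1720.4/14.4 ≈ 119.47.
Σw·y = 3.6·121 + 8.8·66 + 2.0·227 = 1470.4, so ȳ = 1470.4/14.4 ≈ 102.11.
Offset from (110, 158): Δx ≈ 9.47, Δy ≈ -55.89; distance = √(Δx² + Δy²) ≈ 56.69.

≈ 56.7 in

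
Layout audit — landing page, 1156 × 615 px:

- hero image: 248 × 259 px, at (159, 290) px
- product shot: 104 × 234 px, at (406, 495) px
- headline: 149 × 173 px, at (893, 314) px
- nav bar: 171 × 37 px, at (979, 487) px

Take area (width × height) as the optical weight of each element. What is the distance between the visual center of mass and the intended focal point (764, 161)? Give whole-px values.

Taking area as weight: hero image 248·259 = 64232, product shot 104·234 = 24336, headline 149·173 = 25777, nav bar 171·37 = 6327. Sum 120672.
x-moment: 64232·159 + 24336·406 + 25777·893 + 6327·979 = 49306298; centroid 49306298/120672 ≈ 408.60.
y-moment: 64232·290 + 24336·495 + 25777·314 + 6327·487 = 41848827; centroid 41848827/120672 ≈ 346.80.
Relative to (764, 161): Δ = (-355.40, 185.80); |Δ| = √(-355.40² + 185.80²) ≈ 401.04.

≈ 401 px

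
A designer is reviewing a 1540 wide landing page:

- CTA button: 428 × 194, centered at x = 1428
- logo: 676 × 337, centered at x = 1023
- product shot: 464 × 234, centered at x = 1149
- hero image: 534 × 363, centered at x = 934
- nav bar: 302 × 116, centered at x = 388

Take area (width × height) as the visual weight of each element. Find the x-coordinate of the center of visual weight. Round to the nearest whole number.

Areas → weights: CTA button 428·194 = 83032, logo 676·337 = 227812, product shot 464·234 = 108576, hero image 534·363 = 193842, nav bar 302·116 = 35032; Σw = 648294.
Σw·x = 83032·1428 + 227812·1023 + 108576·1149 + 193842·934 + 35032·388 = 671016040, so x̄ = 671016040/648294 ≈ 1035.05.

x ≈ 1035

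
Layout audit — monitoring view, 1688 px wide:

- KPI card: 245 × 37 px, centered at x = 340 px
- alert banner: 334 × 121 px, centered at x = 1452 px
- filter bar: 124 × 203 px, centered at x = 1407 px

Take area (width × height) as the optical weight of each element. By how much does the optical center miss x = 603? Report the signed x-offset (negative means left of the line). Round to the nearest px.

Taking area as weight: KPI card 245·37 = 9065, alert banner 334·121 = 40414, filter bar 124·203 = 25172. Sum 74651.
Σw·x = 9065·340 + 40414·1452 + 25172·1407 = 97180232, so x̄ = 97180232/74651 ≈ 1301.79.
Against x = 603, that's 1301.79 − 603 = 698.79.

≈ 699 px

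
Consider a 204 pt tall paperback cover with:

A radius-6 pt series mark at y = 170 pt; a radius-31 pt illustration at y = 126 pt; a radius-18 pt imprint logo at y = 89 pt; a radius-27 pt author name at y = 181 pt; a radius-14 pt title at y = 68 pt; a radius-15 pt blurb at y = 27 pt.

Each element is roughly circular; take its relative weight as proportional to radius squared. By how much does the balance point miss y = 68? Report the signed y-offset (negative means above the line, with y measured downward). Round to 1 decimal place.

r² weights: series mark 6² = 36, illustration 31² = 961, imprint logo 18² = 324, author name 27² = 729, title 14² = 196, blurb 15² = 225. Total = 2471.
y: moment 307394 / weight 2471 ≈ 124.40
Offset from y = 68: 124.40 − 68 ≈ 56.40.

≈ 56.4 pt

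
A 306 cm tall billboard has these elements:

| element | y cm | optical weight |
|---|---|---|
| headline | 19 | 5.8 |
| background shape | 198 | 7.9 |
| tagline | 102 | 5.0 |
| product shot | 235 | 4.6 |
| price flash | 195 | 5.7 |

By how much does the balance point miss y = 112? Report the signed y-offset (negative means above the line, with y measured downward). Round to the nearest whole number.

Σw = 5.8 + 7.9 + 5.0 + 4.6 + 5.7 = 29.0.
y: (5.8·19 + 7.9·198 + 5.0·102 + 4.6·235 + 5.7·195) / 29.0 = 4376.9 / 29.0 ≈ 150.93
Offset from y = 112: 150.93 − 112 ≈ 38.93.

≈ 39 cm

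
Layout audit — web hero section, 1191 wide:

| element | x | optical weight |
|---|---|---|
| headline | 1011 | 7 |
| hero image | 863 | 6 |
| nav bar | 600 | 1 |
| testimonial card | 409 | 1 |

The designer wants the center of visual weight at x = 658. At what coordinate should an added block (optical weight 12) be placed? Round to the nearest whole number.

x ≈ 375

New total weight: (7 + 6 + 1 + 1) + 12 = 27.
x: need Σw·x = 27·658 = 17766. Existing = 7·1011 + 6·863 + 1·600 + 1·409 = 13264. Remainder 4502 / 12 ≈ 375.17.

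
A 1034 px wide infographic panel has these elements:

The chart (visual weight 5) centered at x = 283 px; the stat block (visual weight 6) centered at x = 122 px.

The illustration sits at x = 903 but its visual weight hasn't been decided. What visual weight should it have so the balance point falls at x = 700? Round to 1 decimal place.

Known weights sum to 5 + 6 = 11; their moment is 5·283 + 6·122 = 2147.
Balance at x = 700 requires (2147 + w·903) / (11 + w) = 700.
Rearranging, w·(903 − 700) = 700·11 − 2147 = 5553, so w ≈ 5553/203 = 27.35.

w ≈ 27.4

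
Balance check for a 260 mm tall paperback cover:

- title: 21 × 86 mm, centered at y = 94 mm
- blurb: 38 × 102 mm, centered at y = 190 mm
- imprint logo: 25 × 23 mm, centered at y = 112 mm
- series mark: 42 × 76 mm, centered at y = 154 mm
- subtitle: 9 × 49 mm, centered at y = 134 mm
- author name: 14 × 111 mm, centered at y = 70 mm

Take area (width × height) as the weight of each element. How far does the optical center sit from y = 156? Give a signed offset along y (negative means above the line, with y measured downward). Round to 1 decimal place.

Areas: title 21·86 = 1806, blurb 38·102 = 3876, imprint logo 25·23 = 575, series mark 42·76 = 3192, subtitle 9·49 = 441, author name 14·111 = 1554. Total weight = 11444.
Σw·y = 1806·94 + 3876·190 + 575·112 + 3192·154 + 441·134 + 1554·70 = 1630046, so ȳ = 1630046/11444 ≈ 142.44.
Difference: 142.44 − 156 ≈ -13.56.

≈ -13.6 mm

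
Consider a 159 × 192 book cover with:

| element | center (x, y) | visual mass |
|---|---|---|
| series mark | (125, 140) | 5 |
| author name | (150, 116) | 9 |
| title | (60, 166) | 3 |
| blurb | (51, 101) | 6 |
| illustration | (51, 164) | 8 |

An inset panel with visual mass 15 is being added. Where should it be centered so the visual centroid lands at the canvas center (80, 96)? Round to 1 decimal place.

New total weight: (5 + 9 + 3 + 6 + 8) + 15 = 46.
x: target moment 46×80 = 3680; current 5·125 + 9·150 + 3·60 + 6·51 + 8·51 = 2869; the inset panel supplies 811, so x = 811/15 ≈ 54.07.
y: target moment 46×96 = 4416; current 5·140 + 9·116 + 3·166 + 6·101 + 8·164 = 4160; the inset panel supplies 256, so y = 256/15 ≈ 17.07.

(54.1, 17.1)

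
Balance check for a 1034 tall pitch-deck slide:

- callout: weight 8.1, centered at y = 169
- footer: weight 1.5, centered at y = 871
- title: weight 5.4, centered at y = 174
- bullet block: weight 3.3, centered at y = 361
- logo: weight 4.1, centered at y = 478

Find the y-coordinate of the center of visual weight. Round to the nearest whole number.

y ≈ 302

Total weight = 8.1 + 1.5 + 5.4 + 3.3 + 4.1 = 22.4.
Σw·y = 8.1·169 + 1.5·871 + 5.4·174 + 3.3·361 + 4.1·478 = 6766.1, so ȳ = 6766.1/22.4 ≈ 302.06.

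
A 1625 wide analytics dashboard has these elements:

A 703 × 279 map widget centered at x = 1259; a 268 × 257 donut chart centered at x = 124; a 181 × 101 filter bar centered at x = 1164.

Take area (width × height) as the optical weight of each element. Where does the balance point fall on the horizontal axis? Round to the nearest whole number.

Areas → weights: map widget 703·279 = 196137, donut chart 268·257 = 68876, filter bar 181·101 = 18281; Σw = 283294.
x-moment: 196137·1259 + 68876·124 + 18281·1164 = 276756191; centroid 276756191/283294 ≈ 976.92.

x ≈ 977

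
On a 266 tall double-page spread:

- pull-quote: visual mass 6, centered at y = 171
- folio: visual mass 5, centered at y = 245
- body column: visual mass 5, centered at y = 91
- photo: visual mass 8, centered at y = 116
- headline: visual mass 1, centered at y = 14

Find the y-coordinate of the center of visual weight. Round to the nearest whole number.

y ≈ 146

Weights sum to 6 + 5 + 5 + 8 + 1 = 25.
y: (6·171 + 5·245 + 5·91 + 8·116 + 1·14) / 25 = 3648 / 25 ≈ 145.92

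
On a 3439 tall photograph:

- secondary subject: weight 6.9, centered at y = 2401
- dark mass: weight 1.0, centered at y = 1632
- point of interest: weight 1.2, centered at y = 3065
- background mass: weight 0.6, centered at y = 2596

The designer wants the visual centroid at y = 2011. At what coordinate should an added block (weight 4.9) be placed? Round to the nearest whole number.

y ≈ 1209

With the added block, Σw becomes 6.9 + 1.0 + 1.2 + 0.6 + 4.9 = 14.6.
Along y: (23434.5 + 4.9·y) / 14.6 = 2011 (existing moment 6.9·2401 + 1.0·1632 + 1.2·3065 + 0.6·2596 = 23434.5) ⇒ y = (29360.6 − 23434.5) / 4.9 ≈ 1209.41.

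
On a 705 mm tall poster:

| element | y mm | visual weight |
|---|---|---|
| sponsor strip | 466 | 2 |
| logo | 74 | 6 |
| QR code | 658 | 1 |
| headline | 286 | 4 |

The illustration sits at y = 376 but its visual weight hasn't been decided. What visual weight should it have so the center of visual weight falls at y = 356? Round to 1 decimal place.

w ≈ 72.5

Fixed elements: Σw = 2 + 6 + 1 + 4 = 13, Σw·y = 2·466 + 6·74 + 1·658 + 4·286 = 3178.
For the centroid to hit 356: (3178 + w·376) / (13 + w) = 356.
Solving: w = (356·13 − 3178) / (376 − 356) = 1450 / 20 ≈ 72.50.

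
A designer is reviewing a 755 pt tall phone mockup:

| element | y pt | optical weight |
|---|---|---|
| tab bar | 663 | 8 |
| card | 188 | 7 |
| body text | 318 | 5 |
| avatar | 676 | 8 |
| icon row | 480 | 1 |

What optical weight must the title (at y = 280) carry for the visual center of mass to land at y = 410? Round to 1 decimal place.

Known weights sum to 8 + 7 + 5 + 8 + 1 = 29; their moment is 8·663 + 7·188 + 5·318 + 8·676 + 1·480 = 14098.
For the centroid to hit 410: (14098 + w·280) / (29 + w) = 410.
So w = (410·29 − 14098)/(280 − 410) = -2208/-130 ≈ 16.98.

w ≈ 17.0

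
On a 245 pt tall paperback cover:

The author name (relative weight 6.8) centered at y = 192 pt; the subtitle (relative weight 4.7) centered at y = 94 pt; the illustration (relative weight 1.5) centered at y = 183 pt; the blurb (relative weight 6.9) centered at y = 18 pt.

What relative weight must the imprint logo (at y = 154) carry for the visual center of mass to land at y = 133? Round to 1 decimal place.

w ≈ 23.8

Known weights sum to 6.8 + 4.7 + 1.5 + 6.9 = 19.9; their moment is 6.8·192 + 4.7·94 + 1.5·183 + 6.9·18 = 2146.1.
Set Σw·y/Σw = 133: (2146.1 + 154w) = 133·(19.9 + w).
Rearranging, w·(154 − 133) = 133·19.9 − 2146.1 = 500.6, so w ≈ 500.6/21 = 23.84.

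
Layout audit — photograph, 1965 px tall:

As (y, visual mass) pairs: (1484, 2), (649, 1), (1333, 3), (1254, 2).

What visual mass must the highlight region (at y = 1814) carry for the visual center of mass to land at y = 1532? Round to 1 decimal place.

Known weights sum to 2 + 1 + 3 + 2 = 8; their moment is 2·1484 + 1·649 + 3·1333 + 2·1254 = 10124.
For the centroid to hit 1532: (10124 + w·1814) / (8 + w) = 1532.
Solving: w = (1532·8 − 10124) / (1814 − 1532) = 2132 / 282 ≈ 7.56.

w ≈ 7.6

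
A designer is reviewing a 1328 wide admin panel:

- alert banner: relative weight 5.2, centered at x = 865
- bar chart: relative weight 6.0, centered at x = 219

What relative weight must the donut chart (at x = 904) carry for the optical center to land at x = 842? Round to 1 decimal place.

w ≈ 58.4

Fixed elements: Σw = 5.2 + 6.0 = 11.2, Σw·x = 5.2·865 + 6.0·219 = 5812.0.
Set Σw·x/Σw = 842: (5812.0 + 904w) = 842·(11.2 + w).
Rearranging, w·(904 − 842) = 842·11.2 − 5812.0 = 3618.4, so w ≈ 3618.4/62 = 58.36.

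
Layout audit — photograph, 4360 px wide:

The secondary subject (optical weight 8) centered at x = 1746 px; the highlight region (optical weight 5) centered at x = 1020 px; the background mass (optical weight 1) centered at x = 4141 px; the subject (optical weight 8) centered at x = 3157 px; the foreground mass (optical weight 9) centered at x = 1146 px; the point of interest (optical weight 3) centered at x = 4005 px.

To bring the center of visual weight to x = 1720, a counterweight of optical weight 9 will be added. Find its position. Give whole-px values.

With the counterweight, Σw becomes 8 + 5 + 1 + 8 + 9 + 3 + 9 = 43.
Along x: (70794 + 9·x) / 43 = 1720 (existing moment 8·1746 + 5·1020 + 1·4141 + 8·3157 + 9·1146 + 3·4005 = 70794) ⇒ x = (73960 − 70794) / 9 ≈ 351.78.

x ≈ 352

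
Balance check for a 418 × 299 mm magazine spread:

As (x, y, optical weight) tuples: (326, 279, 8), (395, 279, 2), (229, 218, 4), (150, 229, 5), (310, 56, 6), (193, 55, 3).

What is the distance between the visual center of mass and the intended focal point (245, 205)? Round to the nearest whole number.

≈ 28 mm

Weights sum to 8 + 2 + 4 + 5 + 6 + 3 = 28.
x: moment 7503 / weight 28 ≈ 267.96
y: moment 5308 / weight 28 ≈ 189.57
From (245, 205): dx = 22.96, dy = -15.43, so the distance is √(dx²+dy²) ≈ 27.67.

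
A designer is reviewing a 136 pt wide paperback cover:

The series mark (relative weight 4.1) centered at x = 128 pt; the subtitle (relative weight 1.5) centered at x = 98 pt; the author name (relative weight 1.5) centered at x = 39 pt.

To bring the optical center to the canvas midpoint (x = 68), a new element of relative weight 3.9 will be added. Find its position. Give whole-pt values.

x ≈ 5

After adding the new element, total weight = 4.1 + 1.5 + 1.5 + 3.9 = 11.0.
x: target moment 11.0×68 = 748.0; current 4.1·128 + 1.5·98 + 1.5·39 = 730.3; the new element supplies 17.7, so x = 17.7/3.9 ≈ 4.54.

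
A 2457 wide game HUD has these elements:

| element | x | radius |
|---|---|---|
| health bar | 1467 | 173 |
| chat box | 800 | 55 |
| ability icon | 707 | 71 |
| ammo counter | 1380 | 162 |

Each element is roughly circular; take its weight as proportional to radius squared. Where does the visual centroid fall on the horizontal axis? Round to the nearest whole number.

Weights ∝ r²: health bar 173² = 29929, chat box 55² = 3025, ability icon 71² = 5041, ammo counter 162² = 26244; Σw = 64239.
x: (29929·1467 + 3025·800 + 5041·707 + 26244·1380) / 64239 = 86106550 / 64239 ≈ 1340.41

x ≈ 1340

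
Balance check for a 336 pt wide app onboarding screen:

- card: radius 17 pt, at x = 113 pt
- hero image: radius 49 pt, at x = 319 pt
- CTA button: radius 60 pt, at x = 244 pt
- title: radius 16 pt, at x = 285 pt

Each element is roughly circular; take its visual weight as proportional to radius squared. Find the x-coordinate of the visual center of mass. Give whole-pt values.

x ≈ 267

r² weights: card 17² = 289, hero image 49² = 2401, CTA button 60² = 3600, title 16² = 256. Total = 6546.
x-moment: 289·113 + 2401·319 + 3600·244 + 256·285 = 1749936; centroid 1749936/6546 ≈ 267.33.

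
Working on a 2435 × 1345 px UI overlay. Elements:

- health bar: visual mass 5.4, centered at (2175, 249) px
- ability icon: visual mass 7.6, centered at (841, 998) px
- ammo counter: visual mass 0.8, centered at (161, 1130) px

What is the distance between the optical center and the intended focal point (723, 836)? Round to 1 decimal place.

Σw = 5.4 + 7.6 + 0.8 = 13.8.
Σw·x = 5.4·2175 + 7.6·841 + 0.8·161 = 18265.4, so x̄ = 18265.4/13.8 ≈ 1323.58.
Σw·y = 5.4·249 + 7.6·998 + 0.8·1130 = 9833.4, so ȳ = 9833.4/13.8 ≈ 712.57.
From (723, 836): dx = 600.58, dy = -123.43, so the distance is √(dx²+dy²) ≈ 613.13.

≈ 613.1 px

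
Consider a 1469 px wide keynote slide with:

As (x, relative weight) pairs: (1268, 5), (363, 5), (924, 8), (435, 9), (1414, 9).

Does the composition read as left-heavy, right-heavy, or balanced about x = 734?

Total weight = 5 + 5 + 8 + 9 + 9 = 36.
x-moment: 5·1268 + 5·363 + 8·924 + 9·435 + 9·1414 = 32188; centroid 32188/36 ≈ 894.11.
Since 894.1 is right of 734, the composition reads right-heavy.

right-heavy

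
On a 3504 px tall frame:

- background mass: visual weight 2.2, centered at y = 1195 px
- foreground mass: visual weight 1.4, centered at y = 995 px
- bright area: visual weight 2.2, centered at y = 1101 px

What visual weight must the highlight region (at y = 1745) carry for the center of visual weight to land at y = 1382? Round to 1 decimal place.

w ≈ 4.3

Existing Σw = 5.8 (2.2 + 1.4 + 2.2); existing moment 2.2·1195 + 1.4·995 + 2.2·1101 = 6444.2.
Set Σw·y/Σw = 1382: (6444.2 + 1745w) = 1382·(5.8 + w).
So w = (1382·5.8 − 6444.2)/(1745 − 1382) = 1571.4/363 ≈ 4.33.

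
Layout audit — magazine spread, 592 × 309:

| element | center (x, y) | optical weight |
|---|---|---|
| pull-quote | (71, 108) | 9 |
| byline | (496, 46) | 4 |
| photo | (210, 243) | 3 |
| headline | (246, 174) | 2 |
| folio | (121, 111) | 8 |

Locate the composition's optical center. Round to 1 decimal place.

(181.3, 120.0)

Total weight = 9 + 4 + 3 + 2 + 8 = 26.
x-moment: 9·71 + 4·496 + 3·210 + 2·246 + 8·121 = 4713; centroid 4713/26 ≈ 181.27.
y-moment: 9·108 + 4·46 + 3·243 + 2·174 + 8·111 = 3121; centroid 3121/26 ≈ 120.04.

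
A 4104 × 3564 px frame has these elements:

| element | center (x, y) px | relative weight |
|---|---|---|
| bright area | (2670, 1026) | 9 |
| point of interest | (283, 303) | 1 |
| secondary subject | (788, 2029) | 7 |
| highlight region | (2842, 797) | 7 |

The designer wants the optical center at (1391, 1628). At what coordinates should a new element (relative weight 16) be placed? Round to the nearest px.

(370, 2238)

New total weight: (9 + 1 + 7 + 7) + 16 = 40.
x: target moment 40×1391 = 55640; current 9·2670 + 1·283 + 7·788 + 7·2842 = 49723; the new element supplies 5917, so x = 5917/16 ≈ 369.81.
y: target moment 40×1628 = 65120; current 9·1026 + 1·303 + 7·2029 + 7·797 = 29319; the new element supplies 35801, so y = 35801/16 ≈ 2237.56.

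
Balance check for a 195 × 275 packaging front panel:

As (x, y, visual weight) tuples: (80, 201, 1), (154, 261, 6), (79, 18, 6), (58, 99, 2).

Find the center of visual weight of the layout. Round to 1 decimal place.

(106.3, 138.2)

Weights sum to 1 + 6 + 6 + 2 = 15.
x-moment: 1·80 + 6·154 + 6·79 + 2·58 = 1594; centroid 1594/15 ≈ 106.27.
y-moment: 1·201 + 6·261 + 6·18 + 2·99 = 2073; centroid 2073/15 ≈ 138.20.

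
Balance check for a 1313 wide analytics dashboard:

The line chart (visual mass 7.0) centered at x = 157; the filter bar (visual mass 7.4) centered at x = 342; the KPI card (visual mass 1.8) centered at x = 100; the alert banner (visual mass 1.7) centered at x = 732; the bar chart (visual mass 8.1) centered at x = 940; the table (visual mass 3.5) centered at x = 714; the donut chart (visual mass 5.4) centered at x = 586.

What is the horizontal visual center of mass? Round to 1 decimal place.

x ≈ 525.3

Weights sum to 7.0 + 7.4 + 1.8 + 1.7 + 8.1 + 3.5 + 5.4 = 34.9.
x: moment 18331.6 / weight 34.9 ≈ 525.26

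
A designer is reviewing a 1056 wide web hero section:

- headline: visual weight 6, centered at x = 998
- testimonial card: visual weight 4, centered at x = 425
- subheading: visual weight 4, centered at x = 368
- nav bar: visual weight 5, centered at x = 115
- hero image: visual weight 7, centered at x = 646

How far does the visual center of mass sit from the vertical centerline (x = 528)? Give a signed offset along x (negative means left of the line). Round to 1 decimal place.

Σw = 6 + 4 + 4 + 5 + 7 = 26.
Σw·x = 6·998 + 4·425 + 4·368 + 5·115 + 7·646 = 14257, so x̄ = 14257/26 ≈ 548.35.
Offset from x = 528: 548.35 − 528 ≈ 20.35.

≈ 20.3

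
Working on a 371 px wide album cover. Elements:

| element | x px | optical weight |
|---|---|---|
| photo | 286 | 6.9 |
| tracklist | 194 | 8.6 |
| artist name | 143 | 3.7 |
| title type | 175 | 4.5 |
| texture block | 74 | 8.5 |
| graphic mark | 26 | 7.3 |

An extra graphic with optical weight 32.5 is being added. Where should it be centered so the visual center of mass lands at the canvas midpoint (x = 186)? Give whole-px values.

x ≈ 234

With the extra graphic, Σw becomes 6.9 + 8.6 + 3.7 + 4.5 + 8.5 + 7.3 + 32.5 = 72.0.
x: target moment 72.0×186 = 13392.0; current 6.9·286 + 8.6·194 + 3.7·143 + 4.5·175 + 8.5·74 + 7.3·26 = 5777.2; the extra graphic supplies 7614.8, so x = 7614.8/32.5 ≈ 234.30.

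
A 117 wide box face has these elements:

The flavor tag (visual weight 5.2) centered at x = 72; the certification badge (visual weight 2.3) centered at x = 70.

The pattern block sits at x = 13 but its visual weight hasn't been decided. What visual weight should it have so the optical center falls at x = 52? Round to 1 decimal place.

w ≈ 3.7

Existing Σw = 7.5 (5.2 + 2.3); existing moment 5.2·72 + 2.3·70 = 535.4.
Balance at x = 52 requires (535.4 + w·13) / (7.5 + w) = 52.
Rearranging, w·(13 − 52) = 52·7.5 − 535.4 = -145.4, so w ≈ -145.4/-39 = 3.73.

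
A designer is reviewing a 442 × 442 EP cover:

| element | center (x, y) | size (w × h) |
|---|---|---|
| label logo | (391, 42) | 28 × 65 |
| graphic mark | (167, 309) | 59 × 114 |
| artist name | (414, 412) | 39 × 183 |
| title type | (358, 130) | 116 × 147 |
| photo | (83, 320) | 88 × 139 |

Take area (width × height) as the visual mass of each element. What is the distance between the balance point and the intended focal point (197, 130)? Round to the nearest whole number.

Areas → weights: label logo 28·65 = 1820, graphic mark 59·114 = 6726, artist name 39·183 = 7137, title type 116·147 = 17052, photo 88·139 = 12232; Σw = 44967.
Σw·x = 1820·391 + 6726·167 + 7137·414 + 17052·358 + 12232·83 = 11909452, so x̄ = 11909452/44967 ≈ 264.85.
Σw·y = 1820·42 + 6726·309 + 7137·412 + 17052·130 + 12232·320 = 11226218, so ȳ = 11226218/44967 ≈ 249.65.
From (197, 130): dx = 67.85, dy = 119.65, so the distance is √(dx²+dy²) ≈ 137.55.

≈ 138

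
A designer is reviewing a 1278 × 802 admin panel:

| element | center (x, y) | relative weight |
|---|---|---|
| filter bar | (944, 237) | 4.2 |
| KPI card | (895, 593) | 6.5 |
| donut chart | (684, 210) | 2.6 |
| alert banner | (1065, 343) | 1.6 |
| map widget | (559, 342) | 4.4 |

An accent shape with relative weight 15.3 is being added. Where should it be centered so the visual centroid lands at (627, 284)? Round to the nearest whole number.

(390, 155)

With the accent shape, Σw becomes 4.2 + 6.5 + 2.6 + 1.6 + 4.4 + 15.3 = 34.6.
x: need Σw·x = 34.6·627 = 21694.2. Existing = 4.2·944 + 6.5·895 + 2.6·684 + 1.6·1065 + 4.4·559 = 15724.3. Remainder 5969.9 / 15.3 ≈ 390.19.
y: need Σw·y = 34.6·284 = 9826.4. Existing = 4.2·237 + 6.5·593 + 2.6·210 + 1.6·343 + 4.4·342 = 7449.5. Remainder 2376.9 / 15.3 ≈ 155.35.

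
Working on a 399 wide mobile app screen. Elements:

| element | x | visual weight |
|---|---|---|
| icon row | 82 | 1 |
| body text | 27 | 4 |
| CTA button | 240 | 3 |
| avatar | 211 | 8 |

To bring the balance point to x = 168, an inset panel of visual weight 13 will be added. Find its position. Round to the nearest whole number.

x ≈ 175

With the inset panel, Σw becomes 1 + 4 + 3 + 8 + 13 = 29.
x: need Σw·x = 29·168 = 4872. Existing = 1·82 + 4·27 + 3·240 + 8·211 = 2598. Remainder 2274 / 13 ≈ 174.92.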